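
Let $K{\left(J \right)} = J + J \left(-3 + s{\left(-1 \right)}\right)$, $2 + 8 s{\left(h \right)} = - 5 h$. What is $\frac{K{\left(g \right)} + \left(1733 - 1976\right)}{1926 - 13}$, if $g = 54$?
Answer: $- \frac{1323}{7652} \approx -0.1729$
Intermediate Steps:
$s{\left(h \right)} = - \frac{1}{4} - \frac{5 h}{8}$ ($s{\left(h \right)} = - \frac{1}{4} + \frac{\left(-5\right) h}{8} = - \frac{1}{4} - \frac{5 h}{8}$)
$K{\left(J \right)} = - \frac{13 J}{8}$ ($K{\left(J \right)} = J + J \left(-3 - - \frac{3}{8}\right) = J + J \left(-3 + \left(- \frac{1}{4} + \frac{5}{8}\right)\right) = J + J \left(-3 + \frac{3}{8}\right) = J + J \left(- \frac{21}{8}\right) = J - \frac{21 J}{8} = - \frac{13 J}{8}$)
$\frac{K{\left(g \right)} + \left(1733 - 1976\right)}{1926 - 13} = \frac{\left(- \frac{13}{8}\right) 54 + \left(1733 - 1976\right)}{1926 - 13} = \frac{- \frac{351}{4} - 243}{1913} = \left(- \frac{1323}{4}\right) \frac{1}{1913} = - \frac{1323}{7652}$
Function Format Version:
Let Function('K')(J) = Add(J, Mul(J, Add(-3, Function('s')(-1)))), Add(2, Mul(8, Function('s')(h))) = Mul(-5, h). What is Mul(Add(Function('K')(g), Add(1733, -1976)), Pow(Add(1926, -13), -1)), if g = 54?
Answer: Rational(-1323, 7652) ≈ -0.17290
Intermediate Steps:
Function('s')(h) = Add(Rational(-1, 4), Mul(Rational(-5, 8), h)) (Function('s')(h) = Add(Rational(-1, 4), Mul(Rational(1, 8), Mul(-5, h))) = Add(Rational(-1, 4), Mul(Rational(-5, 8), h)))
Function('K')(J) = Mul(Rational(-13, 8), J) (Function('K')(J) = Add(J, Mul(J, Add(-3, Add(Rational(-1, 4), Mul(Rational(-5, 8), -1))))) = Add(J, Mul(J, Add(-3, Add(Rational(-1, 4), Rational(5, 8))))) = Add(J, Mul(J, Add(-3, Rational(3, 8)))) = Add(J, Mul(J, Rational(-21, 8))) = Add(J, Mul(Rational(-21, 8), J)) = Mul(Rational(-13, 8), J))
Mul(Add(Function('K')(g), Add(1733, -1976)), Pow(Add(1926, -13), -1)) = Mul(Add(Mul(Rational(-13, 8), 54), Add(1733, -1976)), Pow(Add(1926, -13), -1)) = Mul(Add(Rational(-351, 4), -243), Pow(1913, -1)) = Mul(Rational(-1323, 4), Rational(1, 1913)) = Rational(-1323, 7652)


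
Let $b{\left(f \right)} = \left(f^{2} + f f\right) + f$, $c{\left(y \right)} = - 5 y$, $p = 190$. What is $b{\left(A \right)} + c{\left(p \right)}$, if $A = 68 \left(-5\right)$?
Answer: $229910$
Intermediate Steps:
$A = -340$
$b{\left(f \right)} = f + 2 f^{2}$ ($b{\left(f \right)} = \left(f^{2} + f^{2}\right) + f = 2 f^{2} + f = f + 2 f^{2}$)
$b{\left(A \right)} + c{\left(p \right)} = - 340 \left(1 + 2 \left(-340\right)\right) - 950 = - 340 \left(1 - 680\right) - 950 = \left(-340\right) \left(-679\right) - 950 = 230860 - 950 = 229910$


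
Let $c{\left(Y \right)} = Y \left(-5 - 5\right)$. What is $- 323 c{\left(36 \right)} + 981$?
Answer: $117261$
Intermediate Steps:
$c{\left(Y \right)} = - 10 Y$ ($c{\left(Y \right)} = Y \left(-10\right) = - 10 Y$)
$- 323 c{\left(36 \right)} + 981 = - 323 \left(\left(-10\right) 36\right) + 981 = \left(-323\right) \left(-360\right) + 981 = 116280 + 981 = 117261$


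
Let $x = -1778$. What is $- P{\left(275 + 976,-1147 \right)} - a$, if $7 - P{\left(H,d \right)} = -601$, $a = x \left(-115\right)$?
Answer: $-205078$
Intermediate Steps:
$a = 204470$ ($a = \left(-1778\right) \left(-115\right) = 204470$)
$P{\left(H,d \right)} = 608$ ($P{\left(H,d \right)} = 7 - -601 = 7 + 601 = 608$)
$- P{\left(275 + 976,-1147 \right)} - a = \left(-1\right) 608 - 204470 = -608 - 204470 = -205078$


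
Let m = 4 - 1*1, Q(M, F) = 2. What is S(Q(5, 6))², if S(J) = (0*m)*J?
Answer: 0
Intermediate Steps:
m = 3 (m = 4 - 1 = 3)
S(J) = 0 (S(J) = (0*3)*J = 0*J = 0)
S(Q(5, 6))² = 0² = 0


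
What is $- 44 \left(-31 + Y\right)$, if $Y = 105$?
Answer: $-3256$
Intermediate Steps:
$- 44 \left(-31 + Y\right) = - 44 \left(-31 + 105\right) = \left(-44\right) 74 = -3256$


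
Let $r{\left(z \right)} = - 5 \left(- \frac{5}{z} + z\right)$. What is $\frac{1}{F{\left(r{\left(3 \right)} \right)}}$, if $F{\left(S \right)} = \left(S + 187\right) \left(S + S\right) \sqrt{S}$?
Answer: $\frac{9 i \sqrt{15}}{216400} \approx 0.00016108 i$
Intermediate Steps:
$r{\left(z \right)} = - 5 z + \frac{25}{z}$ ($r{\left(z \right)} = - 5 \left(z - \frac{5}{z}\right) = - 5 z + \frac{25}{z}$)
$F{\left(S \right)} = 2 S^{\frac{3}{2}} \left(187 + S\right)$ ($F{\left(S \right)} = \left(187 + S\right) 2 S \sqrt{S} = 2 S \left(187 + S\right) \sqrt{S} = 2 S^{\frac{3}{2}} \left(187 + S\right)$)
$\frac{1}{F{\left(r{\left(3 \right)} \right)}} = \frac{1}{2 \left(\left(-5\right) 3 + \frac{25}{3}\right)^{\frac{3}{2}} \left(187 + \left(\left(-5\right) 3 + \frac{25}{3}\right)\right)} = \frac{1}{2 \left(-15 + 25 \cdot \frac{1}{3}\right)^{\frac{3}{2}} \left(187 + \left(-15 + 25 \cdot \frac{1}{3}\right)\right)} = \frac{1}{2 \left(-15 + \frac{25}{3}\right)^{\frac{3}{2}} \left(187 + \left(-15 + \frac{25}{3}\right)\right)} = \frac{1}{2 \left(- \frac{20}{3}\right)^{\frac{3}{2}} \left(187 - \frac{20}{3}\right)} = \frac{1}{2 \left(- \frac{40 i \sqrt{15}}{9}\right) \frac{541}{3}} = \frac{1}{\left(- \frac{43280}{27}\right) i \sqrt{15}} = \frac{9 i \sqrt{15}}{216400}$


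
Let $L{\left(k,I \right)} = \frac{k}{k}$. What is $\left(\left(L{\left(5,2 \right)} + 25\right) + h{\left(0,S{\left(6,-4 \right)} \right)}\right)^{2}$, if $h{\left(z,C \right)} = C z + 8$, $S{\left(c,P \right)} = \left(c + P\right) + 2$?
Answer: $1156$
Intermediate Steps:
$S{\left(c,P \right)} = 2 + P + c$ ($S{\left(c,P \right)} = \left(P + c\right) + 2 = 2 + P + c$)
$L{\left(k,I \right)} = 1$
$h{\left(z,C \right)} = 8 + C z$
$\left(\left(L{\left(5,2 \right)} + 25\right) + h{\left(0,S{\left(6,-4 \right)} \right)}\right)^{2} = \left(\left(1 + 25\right) + \left(8 + \left(2 - 4 + 6\right) 0\right)\right)^{2} = \left(26 + \left(8 + 4 \cdot 0\right)\right)^{2} = \left(26 + \left(8 + 0\right)\right)^{2} = \left(26 + 8\right)^{2} = 34^{2} = 1156$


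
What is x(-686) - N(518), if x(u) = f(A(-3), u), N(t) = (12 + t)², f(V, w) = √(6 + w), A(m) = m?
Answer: -280900 + 2*I*√170 ≈ -2.809e+5 + 26.077*I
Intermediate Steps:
x(u) = √(6 + u)
x(-686) - N(518) = √(6 - 686) - (12 + 518)² = √(-680) - 1*530² = 2*I*√170 - 1*280900 = 2*I*√170 - 280900 = -280900 + 2*I*√170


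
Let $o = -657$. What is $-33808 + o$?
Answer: $-34465$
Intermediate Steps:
$-33808 + o = -33808 - 657 = -34465$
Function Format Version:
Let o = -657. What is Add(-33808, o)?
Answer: -34465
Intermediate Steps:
Add(-33808, o) = Add(-33808, -657) = -34465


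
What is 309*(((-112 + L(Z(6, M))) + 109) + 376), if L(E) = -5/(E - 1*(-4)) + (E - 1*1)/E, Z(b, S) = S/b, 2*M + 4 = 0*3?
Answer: 1276788/11 ≈ 1.1607e+5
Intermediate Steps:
M = -2 (M = -2 + (0*3)/2 = -2 + (1/2)*0 = -2 + 0 = -2)
L(E) = -5/(4 + E) + (-1 + E)/E (L(E) = -5/(E + 4) + (E - 1)/E = -5/(4 + E) + (-1 + E)/E)
309*(((-112 + L(Z(6, M))) + 109) + 376) = 309*(((-112 + (-4 + (-2/6)**2 - (-4)/6)/(((-2/6))*(4 - 2/6))) + 109) + 376) = 309*(((-112 + (-4 + (-2*1/6)**2 - (-4)/6)/(((-2*1/6))*(4 - 2*1/6))) + 109) + 376) = 309*(((-112 + (-4 + (-1/3)**2 - 2*(-1/3))/((-1/3)*(4 - 1/3))) + 109) + 376) = 309*(((-112 - 3*(-4 + 1/9 + 2/3)/11/3) + 109) + 376) = 309*(((-112 - 3*3/11*(-29/9)) + 109) + 376) = 309*(((-112 + 29/11) + 109) + 376) = 309*((-1203/11 + 109) + 376) = 309*(-4/11 + 376) = 309*(4132/11) = 1276788/11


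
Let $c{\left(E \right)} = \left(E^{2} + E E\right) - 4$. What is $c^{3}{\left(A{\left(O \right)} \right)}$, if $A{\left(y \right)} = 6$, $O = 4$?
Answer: $314432$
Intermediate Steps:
$c{\left(E \right)} = -4 + 2 E^{2}$ ($c{\left(E \right)} = \left(E^{2} + E^{2}\right) - 4 = 2 E^{2} - 4 = -4 + 2 E^{2}$)
$c^{3}{\left(A{\left(O \right)} \right)} = \left(-4 + 2 \cdot 6^{2}\right)^{3} = \left(-4 + 2 \cdot 36\right)^{3} = \left(-4 + 72\right)^{3} = 68^{3} = 314432$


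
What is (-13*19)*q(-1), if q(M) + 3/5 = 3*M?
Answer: 4446/5 ≈ 889.20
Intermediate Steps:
q(M) = -⅗ + 3*M
(-13*19)*q(-1) = (-13*19)*(-⅗ + 3*(-1)) = -247*(-⅗ - 3) = -247*(-18/5) = 4446/5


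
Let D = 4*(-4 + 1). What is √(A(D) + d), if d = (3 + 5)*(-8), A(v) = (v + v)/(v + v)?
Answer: 3*I*√7 ≈ 7.9373*I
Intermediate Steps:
D = -12 (D = 4*(-3) = -12)
A(v) = 1 (A(v) = (2*v)/((2*v)) = (2*v)*(1/(2*v)) = 1)
d = -64 (d = 8*(-8) = -64)
√(A(D) + d) = √(1 - 64) = √(-63) = 3*I*√7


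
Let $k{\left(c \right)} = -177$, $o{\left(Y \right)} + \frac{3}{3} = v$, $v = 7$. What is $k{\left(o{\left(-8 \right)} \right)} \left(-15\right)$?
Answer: $2655$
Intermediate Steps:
$o{\left(Y \right)} = 6$ ($o{\left(Y \right)} = -1 + 7 = 6$)
$k{\left(o{\left(-8 \right)} \right)} \left(-15\right) = \left(-177\right) \left(-15\right) = 2655$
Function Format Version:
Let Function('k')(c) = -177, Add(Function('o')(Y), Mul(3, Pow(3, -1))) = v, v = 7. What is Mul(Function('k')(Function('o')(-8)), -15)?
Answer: 2655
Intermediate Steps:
Function('o')(Y) = 6 (Function('o')(Y) = Add(-1, 7) = 6)
Mul(Function('k')(Function('o')(-8)), -15) = Mul(-177, -15) = 2655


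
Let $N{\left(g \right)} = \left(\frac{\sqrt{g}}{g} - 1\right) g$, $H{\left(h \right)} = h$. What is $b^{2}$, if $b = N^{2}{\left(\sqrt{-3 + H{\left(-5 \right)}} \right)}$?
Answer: $\left(- 2^{\frac{3}{4}} \sqrt{i} + 2 i \sqrt{2}\right)^{4} \approx -13.58 + 9.9249 i$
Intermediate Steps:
$N{\left(g \right)} = g \left(-1 + \frac{1}{\sqrt{g}}\right)$ ($N{\left(g \right)} = \left(\frac{1}{\sqrt{g}} - 1\right) g = \left(-1 + \frac{1}{\sqrt{g}}\right) g = g \left(-1 + \frac{1}{\sqrt{g}}\right)$)
$b = \left(2^{\frac{3}{4}} \sqrt{i} - 2 i \sqrt{2}\right)^{2}$ ($b = \left(\sqrt{\sqrt{-3 - 5}} - \sqrt{-3 - 5}\right)^{2} = \left(\sqrt{\sqrt{-8}} - \sqrt{-8}\right)^{2} = \left(\sqrt{2 i \sqrt{2}} - 2 i \sqrt{2}\right)^{2} = \left(2^{\frac{3}{4}} \sqrt{i} - 2 i \sqrt{2}\right)^{2} \approx -1.2728 - 3.8987 i$)
$b^{2} = \left(\left(- 2^{\frac{3}{4}} \sqrt{i} + 2 i \sqrt{2}\right)^{2}\right)^{2} = \left(- 2^{\frac{3}{4}} \sqrt{i} + 2 i \sqrt{2}\right)^{4}$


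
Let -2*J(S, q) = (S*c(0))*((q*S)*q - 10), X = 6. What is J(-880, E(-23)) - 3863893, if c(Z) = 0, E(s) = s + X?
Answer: -3863893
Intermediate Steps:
E(s) = 6 + s (E(s) = s + 6 = 6 + s)
J(S, q) = 0 (J(S, q) = -S*0*((q*S)*q - 10)/2 = -0*((S*q)*q - 10) = -0*(S*q² - 10) = -0*(-10 + S*q²) = -½*0 = 0)
J(-880, E(-23)) - 3863893 = 0 - 3863893 = -3863893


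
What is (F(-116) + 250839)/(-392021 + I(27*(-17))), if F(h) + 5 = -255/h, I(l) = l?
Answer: -29096999/45527680 ≈ -0.63911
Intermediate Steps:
F(h) = -5 - 255/h
(F(-116) + 250839)/(-392021 + I(27*(-17))) = ((-5 - 255/(-116)) + 250839)/(-392021 + 27*(-17)) = ((-5 - 255*(-1/116)) + 250839)/(-392021 - 459) = ((-5 + 255/116) + 250839)/(-392480) = (-325/116 + 250839)*(-1/392480) = (29096999/116)*(-1/392480) = -29096999/45527680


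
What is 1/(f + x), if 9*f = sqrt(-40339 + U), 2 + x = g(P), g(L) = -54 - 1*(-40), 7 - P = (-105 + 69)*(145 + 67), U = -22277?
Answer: -54/3473 - 3*I*sqrt(15654)/13892 ≈ -0.015549 - 0.027019*I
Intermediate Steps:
P = 7639 (P = 7 - (-105 + 69)*(145 + 67) = 7 - (-36)*212 = 7 - 1*(-7632) = 7 + 7632 = 7639)
g(L) = -14 (g(L) = -54 + 40 = -14)
x = -16 (x = -2 - 14 = -16)
f = 2*I*sqrt(15654)/9 (f = sqrt(-40339 - 22277)/9 = sqrt(-62616)/9 = (2*I*sqrt(15654))/9 = 2*I*sqrt(15654)/9 ≈ 27.804*I)
1/(f + x) = 1/(2*I*sqrt(15654)/9 - 16) = 1/(-16 + 2*I*sqrt(15654)/9)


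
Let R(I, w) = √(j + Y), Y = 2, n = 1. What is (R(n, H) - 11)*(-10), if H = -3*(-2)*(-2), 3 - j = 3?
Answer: 110 - 10*√2 ≈ 95.858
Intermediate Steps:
j = 0 (j = 3 - 1*3 = 3 - 3 = 0)
H = -12 (H = 6*(-2) = -12)
R(I, w) = √2 (R(I, w) = √(0 + 2) = √2)
(R(n, H) - 11)*(-10) = (√2 - 11)*(-10) = (-11 + √2)*(-10) = 110 - 10*√2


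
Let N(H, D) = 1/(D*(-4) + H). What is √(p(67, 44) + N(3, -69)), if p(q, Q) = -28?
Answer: I*√242141/93 ≈ 5.2912*I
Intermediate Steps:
N(H, D) = 1/(H - 4*D) (N(H, D) = 1/(-4*D + H) = 1/(H - 4*D))
√(p(67, 44) + N(3, -69)) = √(-28 - 1/(-1*3 + 4*(-69))) = √(-28 - 1/(-3 - 276)) = √(-28 - 1/(-279)) = √(-28 - 1*(-1/279)) = √(-28 + 1/279) = √(-7811/279) = I*√242141/93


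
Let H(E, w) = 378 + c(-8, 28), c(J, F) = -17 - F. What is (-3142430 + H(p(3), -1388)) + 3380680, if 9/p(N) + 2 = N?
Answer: 238583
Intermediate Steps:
p(N) = 9/(-2 + N)
H(E, w) = 333 (H(E, w) = 378 + (-17 - 1*28) = 378 + (-17 - 28) = 378 - 45 = 333)
(-3142430 + H(p(3), -1388)) + 3380680 = (-3142430 + 333) + 3380680 = -3142097 + 3380680 = 238583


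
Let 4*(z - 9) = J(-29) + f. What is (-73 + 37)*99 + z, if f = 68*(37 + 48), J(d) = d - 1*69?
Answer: -4269/2 ≈ -2134.5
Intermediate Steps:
J(d) = -69 + d (J(d) = d - 69 = -69 + d)
f = 5780 (f = 68*85 = 5780)
z = 2859/2 (z = 9 + ((-69 - 29) + 5780)/4 = 9 + (-98 + 5780)/4 = 9 + (¼)*5682 = 9 + 2841/2 = 2859/2 ≈ 1429.5)
(-73 + 37)*99 + z = (-73 + 37)*99 + 2859/2 = -36*99 + 2859/2 = -3564 + 2859/2 = -4269/2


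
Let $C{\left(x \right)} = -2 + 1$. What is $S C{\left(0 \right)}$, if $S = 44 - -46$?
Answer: $-90$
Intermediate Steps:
$C{\left(x \right)} = -1$
$S = 90$ ($S = 44 + 46 = 90$)
$S C{\left(0 \right)} = 90 \left(-1\right) = -90$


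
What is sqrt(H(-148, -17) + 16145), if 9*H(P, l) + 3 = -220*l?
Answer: sqrt(149042)/3 ≈ 128.69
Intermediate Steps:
H(P, l) = -1/3 - 220*l/9 (H(P, l) = -1/3 + (-220*l)/9 = -1/3 - 220*l/9)
sqrt(H(-148, -17) + 16145) = sqrt((-1/3 - 220/9*(-17)) + 16145) = sqrt((-1/3 + 3740/9) + 16145) = sqrt(3737/9 + 16145) = sqrt(149042/9) = sqrt(149042)/3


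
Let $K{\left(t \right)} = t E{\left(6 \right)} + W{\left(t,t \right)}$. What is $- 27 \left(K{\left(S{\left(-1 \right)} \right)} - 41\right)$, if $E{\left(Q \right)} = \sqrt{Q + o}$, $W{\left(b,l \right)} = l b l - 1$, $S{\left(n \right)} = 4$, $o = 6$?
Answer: $-594 - 216 \sqrt{3} \approx -968.12$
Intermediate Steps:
$W{\left(b,l \right)} = -1 + b l^{2}$ ($W{\left(b,l \right)} = b l l - 1 = b l^{2} - 1 = -1 + b l^{2}$)
$E{\left(Q \right)} = \sqrt{6 + Q}$ ($E{\left(Q \right)} = \sqrt{Q + 6} = \sqrt{6 + Q}$)
$K{\left(t \right)} = -1 + t^{3} + 2 t \sqrt{3}$ ($K{\left(t \right)} = t \sqrt{6 + 6} + \left(-1 + t t^{2}\right) = t \sqrt{12} + \left(-1 + t^{3}\right) = t 2 \sqrt{3} + \left(-1 + t^{3}\right) = 2 t \sqrt{3} + \left(-1 + t^{3}\right) = -1 + t^{3} + 2 t \sqrt{3}$)
$- 27 \left(K{\left(S{\left(-1 \right)} \right)} - 41\right) = - 27 \left(\left(-1 + 4^{3} + 2 \cdot 4 \sqrt{3}\right) - 41\right) = - 27 \left(\left(-1 + 64 + 8 \sqrt{3}\right) - 41\right) = - 27 \left(\left(63 + 8 \sqrt{3}\right) - 41\right) = - 27 \left(22 + 8 \sqrt{3}\right) = -594 - 216 \sqrt{3}$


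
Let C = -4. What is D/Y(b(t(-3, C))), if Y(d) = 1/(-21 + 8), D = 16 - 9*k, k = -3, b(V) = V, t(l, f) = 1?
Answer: -559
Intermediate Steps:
D = 43 (D = 16 - 9*(-3) = 16 + 27 = 43)
Y(d) = -1/13 (Y(d) = 1/(-13) = -1/13)
D/Y(b(t(-3, C))) = 43/(-1/13) = 43*(-13) = -559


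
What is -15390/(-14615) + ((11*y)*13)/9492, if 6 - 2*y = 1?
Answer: 60522697/55490232 ≈ 1.0907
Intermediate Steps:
y = 5/2 (y = 3 - ½*1 = 3 - ½ = 5/2 ≈ 2.5000)
-15390/(-14615) + ((11*y)*13)/9492 = -15390/(-14615) + ((11*(5/2))*13)/9492 = -15390*(-1/14615) + ((55/2)*13)*(1/9492) = 3078/2923 + (715/2)*(1/9492) = 3078/2923 + 715/18984 = 60522697/55490232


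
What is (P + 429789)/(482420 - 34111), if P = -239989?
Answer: 189800/448309 ≈ 0.42337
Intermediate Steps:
(P + 429789)/(482420 - 34111) = (-239989 + 429789)/(482420 - 34111) = 189800/448309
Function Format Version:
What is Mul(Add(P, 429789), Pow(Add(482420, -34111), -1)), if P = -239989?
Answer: Rational(189800, 448309) ≈ 0.42337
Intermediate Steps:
Mul(Add(P, 429789), Pow(Add(482420, -34111), -1)) = Mul(Add(-239989, 429789), Pow(Add(482420, -34111), -1)) = Mul(189800, Pow(448309, -1)) = Mul(189800, Rational(1, 448309)) = Rational(189800, 448309)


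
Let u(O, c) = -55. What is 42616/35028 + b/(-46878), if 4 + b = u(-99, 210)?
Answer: 23807375/19548126 ≈ 1.2179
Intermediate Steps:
b = -59 (b = -4 - 55 = -59)
42616/35028 + b/(-46878) = 42616/35028 - 59/(-46878) = 42616*(1/35028) - 59*(-1/46878) = 1522/1251 + 59/46878 = 23807375/19548126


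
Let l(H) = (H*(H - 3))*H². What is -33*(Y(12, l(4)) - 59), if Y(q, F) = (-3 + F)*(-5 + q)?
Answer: -12144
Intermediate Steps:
l(H) = H³*(-3 + H) (l(H) = (H*(-3 + H))*H² = H³*(-3 + H))
Y(q, F) = (-5 + q)*(-3 + F)
-33*(Y(12, l(4)) - 59) = -33*((15 - 5*4³*(-3 + 4) - 3*12 + (4³*(-3 + 4))*12) - 59) = -33*((15 - 320 - 36 + (64*1)*12) - 59) = -33*((15 - 5*64 - 36 + 64*12) - 59) = -33*((15 - 320 - 36 + 768) - 59) = -33*(427 - 59) = -33*368 = -12144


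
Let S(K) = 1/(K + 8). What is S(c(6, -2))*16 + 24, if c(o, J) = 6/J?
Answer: 136/5 ≈ 27.200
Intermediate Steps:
S(K) = 1/(8 + K)
S(c(6, -2))*16 + 24 = 16/(8 + 6/(-2)) + 24 = 16/(8 + 6*(-1/2)) + 24 = 16/(8 - 3) + 24 = 16/5 + 24 = 136/5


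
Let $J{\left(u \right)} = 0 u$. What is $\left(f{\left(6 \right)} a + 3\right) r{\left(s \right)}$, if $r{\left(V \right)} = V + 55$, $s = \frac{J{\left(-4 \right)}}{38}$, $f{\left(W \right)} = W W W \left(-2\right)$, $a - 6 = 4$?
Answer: $-237435$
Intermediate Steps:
$a = 10$ ($a = 6 + 4 = 10$)
$f{\left(W \right)} = - 2 W^{3}$ ($f{\left(W \right)} = W^{2} \left(- 2 W\right) = - 2 W^{3}$)
$J{\left(u \right)} = 0$
$s = 0$ ($s = \frac{0}{38} = 0 \cdot \frac{1}{38} = 0$)
$r{\left(V \right)} = 55 + V$
$\left(f{\left(6 \right)} a + 3\right) r{\left(s \right)} = \left(- 2 \cdot 6^{3} \cdot 10 + 3\right) \left(55 + 0\right) = \left(\left(-2\right) 216 \cdot 10 + 3\right) 55 = \left(\left(-432\right) 10 + 3\right) 55 = \left(-4320 + 3\right) 55 = \left(-4317\right) 55 = -237435$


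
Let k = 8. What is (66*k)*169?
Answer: 89232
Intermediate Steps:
(66*k)*169 = (66*8)*169 = 528*169 = 89232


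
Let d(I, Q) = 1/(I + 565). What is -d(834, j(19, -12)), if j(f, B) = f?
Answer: -1/1399 ≈ -0.00071480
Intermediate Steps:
d(I, Q) = 1/(565 + I)
-d(834, j(19, -12)) = -1/(565 + 834) = -1/1399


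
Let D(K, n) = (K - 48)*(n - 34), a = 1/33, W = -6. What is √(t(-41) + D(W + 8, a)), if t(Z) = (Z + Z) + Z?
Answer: √1567731/33 ≈ 37.942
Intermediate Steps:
a = 1/33 ≈ 0.030303
t(Z) = 3*Z (t(Z) = 2*Z + Z = 3*Z)
D(K, n) = (-48 + K)*(-34 + n)
√(t(-41) + D(W + 8, a)) = √(3*(-41) + (1632 - 48*1/33 - 34*(-6 + 8) + (-6 + 8)*(1/33))) = √(-123 + (1632 - 16/11 - 34*2 + 2*(1/33))) = √(-123 + (1632 - 16/11 - 68 + 2/33)) = √(-123 + 51566/33) = √(47507/33) = √1567731/33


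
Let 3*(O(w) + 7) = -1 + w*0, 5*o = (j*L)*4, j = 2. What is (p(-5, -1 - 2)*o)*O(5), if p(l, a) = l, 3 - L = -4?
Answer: 1232/3 ≈ 410.67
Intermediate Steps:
L = 7 (L = 3 - 1*(-4) = 3 + 4 = 7)
o = 56/5 (o = ((2*7)*4)/5 = (14*4)/5 = (1/5)*56 = 56/5 ≈ 11.200)
O(w) = -22/3 (O(w) = -7 + (-1 + w*0)/3 = -7 + (-1 + 0)/3 = -7 + (1/3)*(-1) = -7 - 1/3 = -22/3)
(p(-5, -1 - 2)*o)*O(5) = -5*56/5*(-22/3) = -56*(-22/3) = 1232/3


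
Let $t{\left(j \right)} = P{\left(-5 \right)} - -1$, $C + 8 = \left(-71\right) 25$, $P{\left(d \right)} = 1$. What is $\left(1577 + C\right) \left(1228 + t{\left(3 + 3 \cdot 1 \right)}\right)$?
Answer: $-253380$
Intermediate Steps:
$C = -1783$ ($C = -8 - 1775 = -1783$)
$t{\left(j \right)} = 2$ ($t{\left(j \right)} = 1 - -1 = 1 + 1 = 2$)
$\left(1577 + C\right) \left(1228 + t{\left(3 + 3 \cdot 1 \right)}\right) = \left(1577 - 1783\right) \left(1228 + 2\right) = \left(-206\right) 1230 = -253380$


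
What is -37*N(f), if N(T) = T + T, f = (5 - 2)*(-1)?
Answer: 222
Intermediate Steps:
f = -3 (f = 3*(-1) = -3)
N(T) = 2*T
-37*N(f) = -74*(-3) = -37*(-6) = 222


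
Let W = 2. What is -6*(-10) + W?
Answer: 62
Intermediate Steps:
-6*(-10) + W = -6*(-10) + 2 = 60 + 2 = 62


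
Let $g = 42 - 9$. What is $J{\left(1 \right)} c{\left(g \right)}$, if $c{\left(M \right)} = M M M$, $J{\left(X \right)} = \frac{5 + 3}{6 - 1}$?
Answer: $\frac{287496}{5} \approx 57499.0$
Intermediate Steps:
$J{\left(X \right)} = \frac{8}{5}$
$g = 33$
$c{\left(M \right)} = M^{3}$ ($c{\left(M \right)} = M^{2} M = M^{3}$)
$J{\left(1 \right)} c{\left(g \right)} = \frac{8 \cdot 33^{3}}{5} = \frac{8}{5} \cdot 35937 = \frac{287496}{5}$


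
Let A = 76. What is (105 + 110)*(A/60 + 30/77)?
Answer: 82259/231 ≈ 356.10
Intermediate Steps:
(105 + 110)*(A/60 + 30/77) = (105 + 110)*(76/60 + 30/77) = 215*(76*(1/60) + 30*(1/77)) = 215*(19/15 + 30/77) = 215*(1913/1155) = 82259/231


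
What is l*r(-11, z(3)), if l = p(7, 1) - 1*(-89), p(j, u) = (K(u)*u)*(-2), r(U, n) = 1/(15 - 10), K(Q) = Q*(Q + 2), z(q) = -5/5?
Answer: 83/5 ≈ 16.600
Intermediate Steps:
z(q) = -1 (z(q) = -5*⅕ = -1)
K(Q) = Q*(2 + Q)
r(U, n) = ⅕ (r(U, n) = 1/5 = ⅕)
p(j, u) = -2*u²*(2 + u) (p(j, u) = ((u*(2 + u))*u)*(-2) = (u²*(2 + u))*(-2) = -2*u²*(2 + u))
l = 83 (l = 2*1²*(-2 - 1*1) - 1*(-89) = 2*1*(-2 - 1) + 89 = 2*1*(-3) + 89 = -6 + 89 = 83)
l*r(-11, z(3)) = 83*(⅕) = 83/5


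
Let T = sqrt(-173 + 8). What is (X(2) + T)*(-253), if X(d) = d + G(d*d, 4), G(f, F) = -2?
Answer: -253*I*sqrt(165) ≈ -3249.8*I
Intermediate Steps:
T = I*sqrt(165) (T = sqrt(-165) = I*sqrt(165) ≈ 12.845*I)
X(d) = -2 + d (X(d) = d - 2 = -2 + d)
(X(2) + T)*(-253) = ((-2 + 2) + I*sqrt(165))*(-253) = (0 + I*sqrt(165))*(-253) = (I*sqrt(165))*(-253) = -253*I*sqrt(165)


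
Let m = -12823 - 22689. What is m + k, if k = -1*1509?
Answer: -37021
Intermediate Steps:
m = -35512
k = -1509
m + k = -35512 - 1509 = -37021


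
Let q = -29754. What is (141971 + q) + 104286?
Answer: 216503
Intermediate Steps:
(141971 + q) + 104286 = (141971 - 29754) + 104286 = 112217 + 104286 = 216503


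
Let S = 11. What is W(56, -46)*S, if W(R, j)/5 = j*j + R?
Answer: 119460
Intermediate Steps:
W(R, j) = 5*R + 5*j² (W(R, j) = 5*(j*j + R) = 5*(j² + R) = 5*(R + j²) = 5*R + 5*j²)
W(56, -46)*S = (5*56 + 5*(-46)²)*11 = (280 + 5*2116)*11 = (280 + 10580)*11 = 10860*11 = 119460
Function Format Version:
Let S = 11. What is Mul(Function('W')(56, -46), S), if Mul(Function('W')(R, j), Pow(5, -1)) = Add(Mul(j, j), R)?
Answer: 119460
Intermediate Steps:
Function('W')(R, j) = Add(Mul(5, R), Mul(5, Pow(j, 2))) (Function('W')(R, j) = Mul(5, Add(Mul(j, j), R)) = Mul(5, Add(Pow(j, 2), R)) = Mul(5, Add(R, Pow(j, 2))) = Add(Mul(5, R), Mul(5, Pow(j, 2))))
Mul(Function('W')(56, -46), S) = Mul(Add(Mul(5, 56), Mul(5, Pow(-46, 2))), 11) = Mul(Add(280, Mul(5, 2116)), 11) = Mul(Add(280, 10580), 11) = Mul(10860, 11) = 119460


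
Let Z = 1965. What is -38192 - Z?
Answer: -40157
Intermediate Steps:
-38192 - Z = -38192 - 1*1965 = -38192 - 1965 = -40157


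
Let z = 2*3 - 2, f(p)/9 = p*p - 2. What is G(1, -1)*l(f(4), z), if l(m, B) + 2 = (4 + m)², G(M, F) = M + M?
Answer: 33796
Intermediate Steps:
f(p) = -18 + 9*p² (f(p) = 9*(p*p - 2) = 9*(p² - 2) = 9*(-2 + p²) = -18 + 9*p²)
G(M, F) = 2*M
z = 4 (z = 6 - 2 = 4)
l(m, B) = -2 + (4 + m)²
G(1, -1)*l(f(4), z) = (2*1)*(-2 + (4 + (-18 + 9*4²))²) = 2*(-2 + (4 + (-18 + 9*16))²) = 2*(-2 + (4 + (-18 + 144))²) = 2*(-2 + (4 + 126)²) = 2*(-2 + 130²) = 2*(-2 + 16900) = 2*16898 = 33796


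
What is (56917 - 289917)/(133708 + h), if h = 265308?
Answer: -29125/49877 ≈ -0.58394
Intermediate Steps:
(56917 - 289917)/(133708 + h) = (56917 - 289917)/(133708 + 265308) = -233000/399016 = -233000*1/399016 = -29125/49877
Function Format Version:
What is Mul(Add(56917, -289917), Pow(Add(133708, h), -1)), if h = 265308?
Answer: Rational(-29125, 49877) ≈ -0.58394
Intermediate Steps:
Mul(Add(56917, -289917), Pow(Add(133708, h), -1)) = Mul(Add(56917, -289917), Pow(Add(133708, 265308), -1)) = Mul(-233000, Pow(399016, -1)) = Mul(-233000, Rational(1, 399016)) = Rational(-29125, 49877)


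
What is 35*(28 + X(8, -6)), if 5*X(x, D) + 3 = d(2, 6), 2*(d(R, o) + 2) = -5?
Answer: 1855/2 ≈ 927.50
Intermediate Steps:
d(R, o) = -9/2 (d(R, o) = -2 + (1/2)*(-5) = -2 - 5/2 = -9/2)
X(x, D) = -3/2 (X(x, D) = -3/5 + (1/5)*(-9/2) = -3/5 - 9/10 = -3/2)
35*(28 + X(8, -6)) = 35*(28 - 3/2) = 35*(53/2) = 1855/2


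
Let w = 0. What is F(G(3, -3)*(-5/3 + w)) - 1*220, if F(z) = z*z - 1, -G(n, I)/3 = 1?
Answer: -196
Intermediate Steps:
G(n, I) = -3 (G(n, I) = -3*1 = -3)
F(z) = -1 + z² (F(z) = z² - 1 = -1 + z²)
F(G(3, -3)*(-5/3 + w)) - 1*220 = (-1 + (-3*(-5/3 + 0))²) - 1*220 = (-1 + (-3*(-5*⅓ + 0))²) - 220 = (-1 + (-3*(-5/3 + 0))²) - 220 = (-1 + (-3*(-5/3))²) - 220 = (-1 + 5²) - 220 = (-1 + 25) - 220 = 24 - 220 = -196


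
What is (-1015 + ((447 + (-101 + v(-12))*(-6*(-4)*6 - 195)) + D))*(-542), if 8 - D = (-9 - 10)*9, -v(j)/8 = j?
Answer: 72628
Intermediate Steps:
v(j) = -8*j
D = 179 (D = 8 - (-9 - 10)*9 = 8 - (-19)*9 = 8 - 1*(-171) = 8 + 171 = 179)
(-1015 + ((447 + (-101 + v(-12))*(-6*(-4)*6 - 195)) + D))*(-542) = (-1015 + ((447 + (-101 - 8*(-12))*(-6*(-4)*6 - 195)) + 179))*(-542) = (-1015 + ((447 + (-101 + 96)*(24*6 - 195)) + 179))*(-542) = (-1015 + ((447 - 5*(144 - 195)) + 179))*(-542) = (-1015 + ((447 - 5*(-51)) + 179))*(-542) = (-1015 + ((447 + 255) + 179))*(-542) = (-1015 + (702 + 179))*(-542) = (-1015 + 881)*(-542) = -134*(-542) = 72628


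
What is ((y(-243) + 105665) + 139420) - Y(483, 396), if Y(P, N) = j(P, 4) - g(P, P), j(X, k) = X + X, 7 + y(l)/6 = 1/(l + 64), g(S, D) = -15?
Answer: 43687092/179 ≈ 2.4406e+5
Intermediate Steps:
y(l) = -42 + 6/(64 + l) (y(l) = -42 + 6/(l + 64) = -42 + 6/(64 + l))
j(X, k) = 2*X
Y(P, N) = 15 + 2*P (Y(P, N) = 2*P - 1*(-15) = 2*P + 15 = 15 + 2*P)
((y(-243) + 105665) + 139420) - Y(483, 396) = ((6*(-447 - 7*(-243))/(64 - 243) + 105665) + 139420) - (15 + 2*483) = ((6*(-447 + 1701)/(-179) + 105665) + 139420) - (15 + 966) = ((6*(-1/179)*1254 + 105665) + 139420) - 1*981 = ((-7524/179 + 105665) + 139420) - 981 = (18906511/179 + 139420) - 981 = 43862691/179 - 981 = 43687092/179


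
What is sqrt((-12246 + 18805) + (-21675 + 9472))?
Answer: 2*I*sqrt(1411) ≈ 75.127*I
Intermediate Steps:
sqrt((-12246 + 18805) + (-21675 + 9472)) = sqrt(6559 - 12203) = sqrt(-5644) = 2*I*sqrt(1411)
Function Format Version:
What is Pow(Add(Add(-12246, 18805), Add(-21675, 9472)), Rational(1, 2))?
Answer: Mul(2, I, Pow(1411, Rational(1, 2))) ≈ Mul(75.127, I)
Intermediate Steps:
Pow(Add(Add(-12246, 18805), Add(-21675, 9472)), Rational(1, 2)) = Pow(Add(6559, -12203), Rational(1, 2)) = Pow(-5644, Rational(1, 2)) = Mul(2, I, Pow(1411, Rational(1, 2)))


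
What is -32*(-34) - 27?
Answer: 1061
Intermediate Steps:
-32*(-34) - 27 = 1088 - 27 = 1061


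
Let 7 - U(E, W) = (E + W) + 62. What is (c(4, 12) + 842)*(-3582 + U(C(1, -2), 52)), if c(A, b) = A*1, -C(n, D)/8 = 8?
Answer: -3066750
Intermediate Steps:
C(n, D) = -64 (C(n, D) = -8*8 = -64)
c(A, b) = A
U(E, W) = -55 - E - W (U(E, W) = 7 - ((E + W) + 62) = 7 - (62 + E + W) = 7 + (-62 - E - W) = -55 - E - W)
(c(4, 12) + 842)*(-3582 + U(C(1, -2), 52)) = (4 + 842)*(-3582 + (-55 - 1*(-64) - 1*52)) = 846*(-3582 + (-55 + 64 - 52)) = 846*(-3582 - 43) = 846*(-3625) = -3066750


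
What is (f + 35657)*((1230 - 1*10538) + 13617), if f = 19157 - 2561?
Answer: 225158177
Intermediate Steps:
f = 16596
(f + 35657)*((1230 - 1*10538) + 13617) = (16596 + 35657)*((1230 - 1*10538) + 13617) = 52253*((1230 - 10538) + 13617) = 52253*(-9308 + 13617) = 52253*4309 = 225158177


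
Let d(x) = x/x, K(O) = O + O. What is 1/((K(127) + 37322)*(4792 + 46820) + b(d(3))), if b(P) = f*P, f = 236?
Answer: 1/1939372748 ≈ 5.1563e-10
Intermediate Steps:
K(O) = 2*O
d(x) = 1
b(P) = 236*P
1/((K(127) + 37322)*(4792 + 46820) + b(d(3))) = 1/((2*127 + 37322)*(4792 + 46820) + 236*1) = 1/((254 + 37322)*51612 + 236) = 1/(37576*51612 + 236) = 1/(1939372512 + 236) = 1/1939372748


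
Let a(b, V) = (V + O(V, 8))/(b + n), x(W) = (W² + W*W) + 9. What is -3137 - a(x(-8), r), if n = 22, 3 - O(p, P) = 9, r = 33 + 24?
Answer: -166278/53 ≈ -3137.3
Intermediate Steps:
r = 57
O(p, P) = -6 (O(p, P) = 3 - 1*9 = 3 - 9 = -6)
x(W) = 9 + 2*W² (x(W) = (W² + W²) + 9 = 2*W² + 9 = 9 + 2*W²)
a(b, V) = (-6 + V)/(22 + b) (a(b, V) = (V - 6)/(b + 22) = (-6 + V)/(22 + b))
-3137 - a(x(-8), r) = -3137 - (-6 + 57)/(22 + (9 + 2*(-8)²)) = -3137 - 51/(22 + (9 + 2*64)) = -3137 - 51/(22 + (9 + 128)) = -3137 - 51/(22 + 137) = -3137 - 51/159 = -3137 - 1*17/53 = -3137 - 17/53 = -166278/53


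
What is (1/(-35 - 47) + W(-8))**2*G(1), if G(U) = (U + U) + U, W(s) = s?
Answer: 1294947/6724 ≈ 192.59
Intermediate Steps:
G(U) = 3*U (G(U) = 2*U + U = 3*U)
(1/(-35 - 47) + W(-8))**2*G(1) = (1/(-35 - 47) - 8)**2*(3*1) = (1/(-82) - 8)**2*3 = (-1/82 - 8)**2*3 = (-657/82)**2*3 = (431649/6724)*3 = 1294947/6724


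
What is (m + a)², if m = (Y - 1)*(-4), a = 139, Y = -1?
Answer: 21609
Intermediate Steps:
m = 8 (m = (-1 - 1)*(-4) = -2*(-4) = 8)
(m + a)² = (8 + 139)² = 147² = 21609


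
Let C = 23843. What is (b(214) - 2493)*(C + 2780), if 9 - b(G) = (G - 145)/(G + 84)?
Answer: -19709033523/298 ≈ -6.6138e+7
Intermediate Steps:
b(G) = 9 - (-145 + G)/(84 + G) (b(G) = 9 - (G - 145)/(G + 84) = 9 - (-145 + G)/(84 + G))
(b(214) - 2493)*(C + 2780) = ((901 + 8*214)/(84 + 214) - 2493)*(23843 + 2780) = ((901 + 1712)/298 - 2493)*26623 = ((1/298)*2613 - 2493)*26623 = (2613/298 - 2493)*26623 = -740301/298*26623 = -19709033523/298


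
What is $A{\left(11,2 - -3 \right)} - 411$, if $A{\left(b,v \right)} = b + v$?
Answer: $-395$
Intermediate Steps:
$A{\left(11,2 - -3 \right)} - 411 = \left(11 + \left(2 - -3\right)\right) - 411 = \left(11 + \left(2 + 3\right)\right) - 411 = \left(11 + 5\right) - 411 = 16 - 411 = -395$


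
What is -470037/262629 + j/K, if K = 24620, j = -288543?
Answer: -29117356829/2155308660 ≈ -13.510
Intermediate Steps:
-470037/262629 + j/K = -470037/262629 - 288543/24620 = -470037*1/262629 - 288543*1/24620 = -156679/87543 - 288543/24620 = -29117356829/2155308660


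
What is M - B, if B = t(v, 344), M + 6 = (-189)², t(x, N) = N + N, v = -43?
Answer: 35027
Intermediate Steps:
t(x, N) = 2*N
M = 35715 (M = -6 + (-189)² = -6 + 35721 = 35715)
B = 688 (B = 2*344 = 688)
M - B = 35715 - 1*688 = 35715 - 688 = 35027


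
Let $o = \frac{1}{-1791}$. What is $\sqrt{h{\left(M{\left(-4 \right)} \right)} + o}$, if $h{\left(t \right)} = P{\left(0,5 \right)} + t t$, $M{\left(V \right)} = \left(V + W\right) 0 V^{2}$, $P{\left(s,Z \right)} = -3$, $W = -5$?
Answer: $\frac{i \sqrt{1069426}}{597} \approx 1.7322 i$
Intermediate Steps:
$M{\left(V \right)} = 0$ ($M{\left(V \right)} = \left(V - 5\right) 0 V^{2} = \left(-5 + V\right) 0 V^{2} = 0 V^{2} = 0$)
$h{\left(t \right)} = -3 + t^{2}$ ($h{\left(t \right)} = -3 + t t = -3 + t^{2}$)
$o = - \frac{1}{1791} \approx -0.00055835$
$\sqrt{h{\left(M{\left(-4 \right)} \right)} + o} = \sqrt{\left(-3 + 0^{2}\right) - \frac{1}{1791}} = \sqrt{\left(-3 + 0\right) - \frac{1}{1791}} = \sqrt{-3 - \frac{1}{1791}} = \sqrt{- \frac{5374}{1791}} = \frac{i \sqrt{1069426}}{597}$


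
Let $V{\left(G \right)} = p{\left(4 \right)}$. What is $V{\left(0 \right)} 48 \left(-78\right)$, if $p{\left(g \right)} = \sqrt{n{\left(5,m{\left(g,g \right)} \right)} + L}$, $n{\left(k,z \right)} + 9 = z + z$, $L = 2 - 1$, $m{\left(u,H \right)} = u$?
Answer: $0$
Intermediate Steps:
$L = 1$ ($L = 2 - 1 = 1$)
$n{\left(k,z \right)} = -9 + 2 z$ ($n{\left(k,z \right)} = -9 + \left(z + z\right) = -9 + 2 z$)
$p{\left(g \right)} = \sqrt{-8 + 2 g}$ ($p{\left(g \right)} = \sqrt{\left(-9 + 2 g\right) + 1} = \sqrt{-8 + 2 g}$)
$V{\left(G \right)} = 0$ ($V{\left(G \right)} = \sqrt{-8 + 2 \cdot 4} = \sqrt{-8 + 8} = \sqrt{0} = 0$)
$V{\left(0 \right)} 48 \left(-78\right) = 0 \cdot 48 \left(-78\right) = 0 \left(-78\right) = 0$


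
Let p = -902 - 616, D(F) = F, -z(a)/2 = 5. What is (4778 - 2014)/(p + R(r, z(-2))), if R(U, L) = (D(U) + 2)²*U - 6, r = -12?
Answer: -691/681 ≈ -1.0147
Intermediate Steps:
z(a) = -10 (z(a) = -2*5 = -10)
p = -1518
R(U, L) = -6 + U*(2 + U)² (R(U, L) = (U + 2)²*U - 6 = (2 + U)²*U - 6 = U*(2 + U)² - 6 = -6 + U*(2 + U)²)
(4778 - 2014)/(p + R(r, z(-2))) = (4778 - 2014)/(-1518 + (-6 - 12*(2 - 12)²)) = 2764/(-1518 + (-6 - 12*(-10)²)) = 2764/(-1518 + (-6 - 12*100)) = 2764/(-1518 + (-6 - 1200)) = 2764/(-1518 - 1206) = 2764/(-2724) = 2764*(-1/2724) = -691/681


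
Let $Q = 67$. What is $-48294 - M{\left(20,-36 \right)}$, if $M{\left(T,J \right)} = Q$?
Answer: $-48361$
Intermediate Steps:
$M{\left(T,J \right)} = 67$
$-48294 - M{\left(20,-36 \right)} = -48294 - 67 = -48361$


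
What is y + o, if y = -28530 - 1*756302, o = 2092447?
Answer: 1307615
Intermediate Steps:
y = -784832 (y = -28530 - 756302 = -784832)
y + o = -784832 + 2092447 = 1307615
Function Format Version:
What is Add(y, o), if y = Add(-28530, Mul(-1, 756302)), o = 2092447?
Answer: 1307615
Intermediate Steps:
y = -784832 (y = Add(-28530, -756302) = -784832)
Add(y, o) = Add(-784832, 2092447) = 1307615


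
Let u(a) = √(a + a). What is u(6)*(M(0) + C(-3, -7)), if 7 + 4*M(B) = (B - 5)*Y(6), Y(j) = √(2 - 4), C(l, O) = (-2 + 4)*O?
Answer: √3*(-63 - 5*I*√2)/2 ≈ -54.56 - 6.1237*I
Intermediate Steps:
C(l, O) = 2*O
Y(j) = I*√2 (Y(j) = √(-2) = I*√2)
M(B) = -7/4 + I*√2*(-5 + B)/4 (M(B) = -7/4 + ((B - 5)*(I*√2))/4 = -7/4 + ((-5 + B)*(I*√2))/4 = -7/4 + (I*√2*(-5 + B))/4 = -7/4 + I*√2*(-5 + B)/4)
u(a) = √2*√a (u(a) = √(2*a) = √2*√a)
u(6)*(M(0) + C(-3, -7)) = (√2*√6)*((-7/4 - 5*I*√2/4 + (¼)*I*0*√2) + 2*(-7)) = (2*√3)*((-7/4 - 5*I*√2/4 + 0) - 14) = (2*√3)*((-7/4 - 5*I*√2/4) - 14) = (2*√3)*(-63/4 - 5*I*√2/4) = 2*√3*(-63/4 - 5*I*√2/4)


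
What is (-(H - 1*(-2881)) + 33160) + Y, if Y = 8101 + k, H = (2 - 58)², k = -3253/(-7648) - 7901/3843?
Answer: 1035817782847/29391264 ≈ 35242.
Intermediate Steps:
k = -47925569/29391264 (k = -3253*(-1/7648) - 7901*1/3843 = 3253/7648 - 7901/3843 = -47925569/29391264 ≈ -1.6306)
H = 3136 (H = (-56)² = 3136)
Y = 238050704095/29391264 (Y = 8101 - 47925569/29391264 = 238050704095/29391264 ≈ 8099.4)
(-(H - 1*(-2881)) + 33160) + Y = (-(3136 - 1*(-2881)) + 33160) + 238050704095/29391264 = (-(3136 + 2881) + 33160) + 238050704095/29391264 = (-1*6017 + 33160) + 238050704095/29391264 = (-6017 + 33160) + 238050704095/29391264 = 27143 + 238050704095/29391264 = 1035817782847/29391264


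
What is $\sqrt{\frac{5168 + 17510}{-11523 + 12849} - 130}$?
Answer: $\frac{i \sqrt{171717}}{39} \approx 10.625 i$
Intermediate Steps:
$\sqrt{\frac{5168 + 17510}{-11523 + 12849} - 130} = \sqrt{\frac{22678}{1326} - 130} = \sqrt{22678 \cdot \frac{1}{1326} - 130} = \sqrt{\frac{667}{39} - 130} = \sqrt{- \frac{4403}{39}} = \frac{i \sqrt{171717}}{39}$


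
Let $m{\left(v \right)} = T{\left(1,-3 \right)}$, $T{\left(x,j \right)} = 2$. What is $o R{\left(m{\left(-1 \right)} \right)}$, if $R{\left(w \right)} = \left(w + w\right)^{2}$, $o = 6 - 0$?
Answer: $96$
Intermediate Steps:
$o = 6$ ($o = 6 + 0 = 6$)
$m{\left(v \right)} = 2$
$R{\left(w \right)} = 4 w^{2}$ ($R{\left(w \right)} = \left(2 w\right)^{2} = 4 w^{2}$)
$o R{\left(m{\left(-1 \right)} \right)} = 6 \cdot 4 \cdot 2^{2} = 6 \cdot 4 \cdot 4 = 6 \cdot 16 = 96$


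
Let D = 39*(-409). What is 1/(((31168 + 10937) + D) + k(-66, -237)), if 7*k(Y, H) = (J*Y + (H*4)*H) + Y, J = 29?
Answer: 7/405774 ≈ 1.7251e-5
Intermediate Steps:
D = -15951
k(Y, H) = 4*H²/7 + 30*Y/7 (k(Y, H) = ((29*Y + (H*4)*H) + Y)/7 = ((29*Y + (4*H)*H) + Y)/7 = ((29*Y + 4*H²) + Y)/7 = ((4*H² + 29*Y) + Y)/7 = (4*H² + 30*Y)/7 = 4*H²/7 + 30*Y/7)
1/(((31168 + 10937) + D) + k(-66, -237)) = 1/(((31168 + 10937) - 15951) + ((4/7)*(-237)² + (30/7)*(-66))) = 1/((42105 - 15951) + ((4/7)*56169 - 1980/7)) = 1/(26154 + (224676/7 - 1980/7)) = 1/(26154 + 222696/7) = 1/(405774/7) = 7/405774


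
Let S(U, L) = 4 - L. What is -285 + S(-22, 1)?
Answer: -282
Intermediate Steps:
-285 + S(-22, 1) = -285 + (4 - 1*1) = -285 + (4 - 1) = -285 + 3 = -282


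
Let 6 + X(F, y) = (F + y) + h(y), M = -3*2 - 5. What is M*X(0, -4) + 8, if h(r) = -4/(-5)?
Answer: 546/5 ≈ 109.20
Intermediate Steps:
h(r) = ⅘ (h(r) = -4*(-⅕) = ⅘)
M = -11 (M = -6 - 5 = -11)
X(F, y) = -26/5 + F + y (X(F, y) = -6 + ((F + y) + ⅘) = -6 + (⅘ + F + y) = -26/5 + F + y)
M*X(0, -4) + 8 = -11*(-26/5 + 0 - 4) + 8 = -11*(-46/5) + 8 = 506/5 + 8 = 546/5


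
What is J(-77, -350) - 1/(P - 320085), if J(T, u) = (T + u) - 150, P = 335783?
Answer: -9057747/15698 ≈ -577.00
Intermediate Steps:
J(T, u) = -150 + T + u
J(-77, -350) - 1/(P - 320085) = (-150 - 77 - 350) - 1/(335783 - 320085) = -577 - 1/15698 = -9057747/15698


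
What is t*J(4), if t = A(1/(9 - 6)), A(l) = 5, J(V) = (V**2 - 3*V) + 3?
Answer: 35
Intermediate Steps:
J(V) = 3 + V**2 - 3*V
t = 5
t*J(4) = 5*(3 + 4**2 - 3*4) = 5*(3 + 16 - 12) = 5*7 = 35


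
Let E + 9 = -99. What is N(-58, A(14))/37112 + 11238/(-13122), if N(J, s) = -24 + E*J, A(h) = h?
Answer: -6982987/10145493 ≈ -0.68828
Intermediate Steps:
E = -108 (E = -9 - 99 = -108)
N(J, s) = -24 - 108*J
N(-58, A(14))/37112 + 11238/(-13122) = (-24 - 108*(-58))/37112 + 11238/(-13122) = (-24 + 6264)*(1/37112) + 11238*(-1/13122) = 6240*(1/37112) - 1873/2187 = 780/4639 - 1873/2187 = -6982987/10145493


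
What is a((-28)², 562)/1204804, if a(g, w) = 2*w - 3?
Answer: 1121/1204804 ≈ 0.00093044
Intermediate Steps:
a(g, w) = -3 + 2*w
a((-28)², 562)/1204804 = (-3 + 2*562)/1204804 = (-3 + 1124)*(1/1204804) = 1121*(1/1204804) = 1121/1204804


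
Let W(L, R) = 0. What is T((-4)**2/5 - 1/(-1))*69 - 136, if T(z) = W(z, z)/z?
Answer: -136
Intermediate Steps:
T(z) = 0 (T(z) = 0/z = 0)
T((-4)**2/5 - 1/(-1))*69 - 136 = 0*69 - 136 = 0 - 136 = -136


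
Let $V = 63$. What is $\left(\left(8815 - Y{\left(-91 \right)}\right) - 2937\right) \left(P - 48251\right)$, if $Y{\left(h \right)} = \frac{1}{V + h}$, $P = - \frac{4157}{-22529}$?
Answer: $- \frac{89455454970935}{315406} \approx -2.8362 \cdot 10^{8}$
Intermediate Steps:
$P = \frac{4157}{22529}$ ($P = \left(-4157\right) \left(- \frac{1}{22529}\right) = \frac{4157}{22529} \approx 0.18452$)
$Y{\left(h \right)} = \frac{1}{63 + h}$
$\left(\left(8815 - Y{\left(-91 \right)}\right) - 2937\right) \left(P - 48251\right) = \left(\left(8815 - \frac{1}{63 - 91}\right) - 2937\right) \left(\frac{4157}{22529} - 48251\right) = \left(\left(8815 - \frac{1}{-28}\right) - 2937\right) \left(- \frac{1087042622}{22529}\right) = \left(\left(8815 - - \frac{1}{28}\right) - 2937\right) \left(- \frac{1087042622}{22529}\right) = \left(\left(8815 + \frac{1}{28}\right) - 2937\right) \left(- \frac{1087042622}{22529}\right) = \left(\frac{246821}{28} - 2937\right) \left(- \frac{1087042622}{22529}\right) = \frac{164585}{28} \left(- \frac{1087042622}{22529}\right) = - \frac{89455454970935}{315406}$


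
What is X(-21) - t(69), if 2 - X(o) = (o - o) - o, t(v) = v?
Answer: -88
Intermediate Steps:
X(o) = 2 + o (X(o) = 2 - ((o - o) - o) = 2 - (0 - o) = 2 - (-1)*o = 2 + o)
X(-21) - t(69) = (2 - 21) - 1*69 = -19 - 69 = -88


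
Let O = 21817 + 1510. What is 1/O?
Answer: 1/23327 ≈ 4.2869e-5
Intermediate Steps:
O = 23327
1/O = 1/23327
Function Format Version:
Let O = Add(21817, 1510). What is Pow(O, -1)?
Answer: Rational(1, 23327) ≈ 4.2869e-5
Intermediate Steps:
O = 23327
Pow(O, -1) = Pow(23327, -1) = Rational(1, 23327)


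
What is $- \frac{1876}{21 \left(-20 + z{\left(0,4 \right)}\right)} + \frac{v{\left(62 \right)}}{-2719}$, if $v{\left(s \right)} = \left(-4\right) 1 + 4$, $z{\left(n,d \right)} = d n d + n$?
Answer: $\frac{67}{15} \approx 4.4667$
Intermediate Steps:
$z{\left(n,d \right)} = n + n d^{2}$ ($z{\left(n,d \right)} = n d^{2} + n = n + n d^{2}$)
$v{\left(s \right)} = 0$ ($v{\left(s \right)} = -4 + 4 = 0$)
$- \frac{1876}{21 \left(-20 + z{\left(0,4 \right)}\right)} + \frac{v{\left(62 \right)}}{-2719} = - \frac{1876}{21 \left(-20 + 0 \left(1 + 4^{2}\right)\right)} + \frac{0}{-2719} = - \frac{1876}{21 \left(-20 + 0 \left(1 + 16\right)\right)} + 0 \left(- \frac{1}{2719}\right) = - \frac{1876}{21 \left(-20 + 0 \cdot 17\right)} + 0 = - \frac{1876}{21 \left(-20 + 0\right)} + 0 = - \frac{1876}{21 \left(-20\right)} + 0 = - \frac{1876}{-420} + 0 = \left(-1876\right) \left(- \frac{1}{420}\right) + 0 = \frac{67}{15} + 0 = \frac{67}{15}$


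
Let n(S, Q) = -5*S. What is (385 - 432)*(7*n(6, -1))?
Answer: 9870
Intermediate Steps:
(385 - 432)*(7*n(6, -1)) = (385 - 432)*(7*(-5*6)) = -329*(-30) = -47*(-210) = 9870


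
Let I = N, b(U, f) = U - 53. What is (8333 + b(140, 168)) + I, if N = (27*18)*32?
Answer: 23972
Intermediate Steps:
b(U, f) = -53 + U
N = 15552 (N = 486*32 = 15552)
I = 15552
(8333 + b(140, 168)) + I = (8333 + (-53 + 140)) + 15552 = (8333 + 87) + 15552 = 8420 + 15552 = 23972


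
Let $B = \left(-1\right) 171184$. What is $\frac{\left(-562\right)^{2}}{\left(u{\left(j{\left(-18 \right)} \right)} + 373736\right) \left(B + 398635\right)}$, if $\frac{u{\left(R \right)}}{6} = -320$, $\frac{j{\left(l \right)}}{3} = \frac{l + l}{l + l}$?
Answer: $\frac{78961}{21142480254} \approx 3.7347 \cdot 10^{-6}$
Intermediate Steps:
$j{\left(l \right)} = 3$ ($j{\left(l \right)} = 3 \frac{l + l}{l + l} = 3 \frac{2 l}{2 l} = 3 \cdot 2 l \frac{1}{2 l} = 3 \cdot 1 = 3$)
$u{\left(R \right)} = -1920$ ($u{\left(R \right)} = 6 \left(-320\right) = -1920$)
$B = -171184$
$\frac{\left(-562\right)^{2}}{\left(u{\left(j{\left(-18 \right)} \right)} + 373736\right) \left(B + 398635\right)} = \frac{\left(-562\right)^{2}}{\left(-1920 + 373736\right) \left(-171184 + 398635\right)} = \frac{315844}{371816 \cdot 227451} = \frac{315844}{84569921016} = 315844 \cdot \frac{1}{84569921016} = \frac{78961}{21142480254}$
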